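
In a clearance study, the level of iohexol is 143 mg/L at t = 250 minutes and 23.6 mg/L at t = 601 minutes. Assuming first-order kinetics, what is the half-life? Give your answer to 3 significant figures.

Over Δt = 601 − 250 = 351 minutes, the level fell by a factor of 143/23.6 ≈ 6.0593.
n = log₂(6.0593) ≈ 2.5992 half-lives, so t½ = 351/2.5992 ≈ 135.04 minutes.

135 minutes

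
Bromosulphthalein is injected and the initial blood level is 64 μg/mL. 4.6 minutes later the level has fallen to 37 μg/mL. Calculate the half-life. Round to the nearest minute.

6 minutes

A/A₀ = 37/64 ≈ 0.57812.
n = log₂(1.7297) ≈ 0.79055 half-lives elapsed in 4.6 minutes.
t½ = 4.6/0.79055 ≈ 5.8188 minutes.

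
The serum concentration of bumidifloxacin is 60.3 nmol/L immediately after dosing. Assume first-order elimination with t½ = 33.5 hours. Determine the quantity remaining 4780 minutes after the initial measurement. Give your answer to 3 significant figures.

11.6 nmol/L

Convert the elapsed time: 4780 minutes = 79.6667 hours.
Number of half-lives: n = 79.6667/33.5 ≈ 2.3781.
Remaining = 60.3 × (1/2)^2.3781 = 60.3 × 0.19236 ≈ 11.599 nmol/L.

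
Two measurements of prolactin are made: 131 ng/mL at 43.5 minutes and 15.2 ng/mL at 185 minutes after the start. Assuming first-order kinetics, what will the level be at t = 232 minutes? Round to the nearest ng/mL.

Over Δt = 185 − 43.5 = 141.5 minutes, the level fell by a factor of 131/15.2 ≈ 8.6184.
n = log₂(8.6184) ≈ 3.1074 half-lives, so t½ = 141.5/3.1074 ≈ 45.536 minutes.
From t = 185 to t = 232: 15.2 × (1/2)^((232−185)/45.536) ≈ 7.4325 ng/mL.

7 ng/mL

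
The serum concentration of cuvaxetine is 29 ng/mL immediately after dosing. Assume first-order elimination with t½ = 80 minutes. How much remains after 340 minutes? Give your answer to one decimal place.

1.5 ng/mL

Number of half-lives: n = 340/80 ≈ 4.25.
Remaining = 29 × (1/2)^4.25 = 29 × 0.052556 ≈ 1.5241 ng/mL.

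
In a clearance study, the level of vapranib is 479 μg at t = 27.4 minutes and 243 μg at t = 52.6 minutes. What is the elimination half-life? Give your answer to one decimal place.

Over Δt = 52.6 − 27.4 = 25.2 minutes, the level fell by a factor of 479/243 ≈ 1.9712.
n = log₂(1.9712) ≈ 0.97907 half-lives, so t½ = 25.2/0.97907 ≈ 25.739 minutes.

25.7 minutes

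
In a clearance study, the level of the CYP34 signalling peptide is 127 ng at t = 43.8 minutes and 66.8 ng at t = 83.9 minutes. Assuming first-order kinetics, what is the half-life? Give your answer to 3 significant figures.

43.3 minutes

Over Δt = 83.9 − 43.8 = 40.1 minutes, the level fell by a factor of 127/66.8 ≈ 1.9012.
n = log₂(1.9012) ≈ 0.92691 half-lives, so t½ = 40.1/0.92691 ≈ 43.262 minutes.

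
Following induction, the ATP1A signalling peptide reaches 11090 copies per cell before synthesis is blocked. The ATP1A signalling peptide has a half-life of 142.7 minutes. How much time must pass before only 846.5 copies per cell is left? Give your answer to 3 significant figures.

530 minutes

Fraction remaining = 846.5/11090 ≈ 0.07633.
n = log₂(11090/846.5) = ln(13.101)/ln 2 ≈ 3.7116 half-lives.
t = n × t½ = 3.7116 × 142.7 ≈ 529.65 minutes.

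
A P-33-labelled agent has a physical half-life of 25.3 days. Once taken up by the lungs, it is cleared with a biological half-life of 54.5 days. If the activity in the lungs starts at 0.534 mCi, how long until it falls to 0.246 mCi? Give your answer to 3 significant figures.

19.3 days

1/t_eff = 1/t_phys + 1/t_biol = 1/25.3 + 1/54.5 = 0.057874 per day.
t_eff = 25.3 × 54.5 / (25.3 + 54.5) ≈ 17.279 days.
n = log₂(0.534/0.246) ≈ 1.1182; t = 1.1182 × 17.279 ≈ 19.321 days.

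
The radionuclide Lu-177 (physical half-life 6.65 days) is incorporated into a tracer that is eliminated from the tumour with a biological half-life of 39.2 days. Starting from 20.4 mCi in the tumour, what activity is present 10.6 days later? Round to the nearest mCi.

1/t_eff = 1/t_phys + 1/t_biol = 1/6.65 + 1/39.2 = 0.17589 per day.
t_eff = 6.65 × 39.2 / (6.65 + 39.2) ≈ 5.6855 days.
Remaining = 20.4 × (1/2)^(10.6/5.6855) = 20.4 × (1/2)^1.8644 ≈ 5.6026 mCi.

6 mCi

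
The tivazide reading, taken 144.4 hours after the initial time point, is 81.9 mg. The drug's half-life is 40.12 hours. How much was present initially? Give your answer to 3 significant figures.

993 mg

Number of half-lives elapsed: n = 144.4/40.12 ≈ 3.5992.
A₀ = A × 2^n = 81.9 × 2^3.5992 = 81.9 × 12.119 ≈ 992.55 mg.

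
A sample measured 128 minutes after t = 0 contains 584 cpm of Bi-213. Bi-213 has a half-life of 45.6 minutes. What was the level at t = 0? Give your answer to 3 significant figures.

4090 cpm

Number of half-lives elapsed: n = 128/45.6 ≈ 2.807.
A₀ = A × 2^n = 584 × 2^2.807 = 584 × 6.9984 ≈ 4087 cpm.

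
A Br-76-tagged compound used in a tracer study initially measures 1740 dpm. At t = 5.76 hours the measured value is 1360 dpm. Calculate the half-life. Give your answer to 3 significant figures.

16.2 hours

A/A₀ = 1360/1740 ≈ 0.78161.
n = log₂(1.2794) ≈ 0.35548 half-lives elapsed in 5.76 hours.
t½ = 5.76/0.35548 ≈ 16.203 hours.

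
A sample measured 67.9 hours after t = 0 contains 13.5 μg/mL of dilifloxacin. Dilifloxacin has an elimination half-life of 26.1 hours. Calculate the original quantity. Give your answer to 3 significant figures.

81.9 μg/mL

Number of half-lives elapsed: n = 67.9/26.1 ≈ 2.6015.
A₀ = A × 2^n = 13.5 × 2^2.6015 = 13.5 × 6.0693 ≈ 81.936 μg/mL.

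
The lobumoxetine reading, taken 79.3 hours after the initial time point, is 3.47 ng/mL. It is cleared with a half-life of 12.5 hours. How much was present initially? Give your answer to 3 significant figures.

282 ng/mL

Number of half-lives elapsed: n = 79.3/12.5 ≈ 6.344.
A₀ = A × 2^n = 3.47 × 2^6.344 = 3.47 × 81.233 ≈ 281.88 ng/mL.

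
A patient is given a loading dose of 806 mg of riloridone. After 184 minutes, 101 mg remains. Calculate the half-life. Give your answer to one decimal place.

61.4 minutes

A/A₀ = 101/806 ≈ 0.12531.
n = log₂(7.9802) ≈ 2.9964 half-lives elapsed in 184 minutes.
t½ = 184/2.9964 ≈ 61.407 minutes.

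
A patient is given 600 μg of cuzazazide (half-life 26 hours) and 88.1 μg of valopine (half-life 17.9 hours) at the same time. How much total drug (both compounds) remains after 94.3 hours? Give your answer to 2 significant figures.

51 μg

cuzazazide: 600 × (1/2)^(94.3/26) = 600 × (1/2)^3.6269 ≈ 48.567 μg.
valopine: 88.1 × (1/2)^(94.3/17.9) = 88.1 × (1/2)^5.2682 ≈ 2.2861 μg.
Total = 48.567 + 2.2861 ≈ 50.853 μg.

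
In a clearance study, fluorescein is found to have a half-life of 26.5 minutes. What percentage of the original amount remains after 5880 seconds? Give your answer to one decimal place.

5880 seconds = 98 minutes.
n = 98/26.5 ≈ 3.6981 half-lives.
Fraction remaining = (1/2)^3.6981 ≈ 0.077047, i.e. 7.7047%.

7.7%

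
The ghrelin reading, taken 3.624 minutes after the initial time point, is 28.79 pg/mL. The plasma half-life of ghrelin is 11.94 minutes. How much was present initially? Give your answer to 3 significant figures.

Number of half-lives elapsed: n = 3.624/11.94 ≈ 0.30352.
A₀ = A × 2^n = 28.79 × 2^0.30352 = 28.79 × 1.2341 ≈ 35.531 pg/mL.

35.5 pg/mL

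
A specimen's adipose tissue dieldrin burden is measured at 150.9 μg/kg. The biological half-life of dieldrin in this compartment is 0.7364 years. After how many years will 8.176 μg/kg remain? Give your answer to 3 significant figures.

Fraction remaining = 8.176/150.9 ≈ 0.054182.
n = log₂(150.9/8.176) = ln(18.456)/ln 2 ≈ 4.2061 half-lives.
t = n × t½ = 4.2061 × 0.7364 ≈ 3.0973 years.

3.10 years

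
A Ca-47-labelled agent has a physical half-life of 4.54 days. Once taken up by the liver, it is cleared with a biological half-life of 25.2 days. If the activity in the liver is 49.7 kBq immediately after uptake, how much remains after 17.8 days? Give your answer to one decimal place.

2.0 kBq

1/t_eff = 1/t_phys + 1/t_biol = 1/4.54 + 1/25.2 = 0.25995 per day.
t_eff = 4.54 × 25.2 / (4.54 + 25.2) ≈ 3.8469 days.
Remaining = 49.7 × (1/2)^(17.8/3.8469) = 49.7 × (1/2)^4.6271 ≈ 2.0113 kBq.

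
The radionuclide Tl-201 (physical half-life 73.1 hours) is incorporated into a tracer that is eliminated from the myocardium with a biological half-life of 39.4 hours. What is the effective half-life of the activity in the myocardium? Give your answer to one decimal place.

25.6 hours

1/t_eff = 1/t_phys + 1/t_biol = 1/73.1 + 1/39.4 = 0.039061 per hour.
t_eff = 73.1 × 39.4 / (73.1 + 39.4) ≈ 25.601 hours.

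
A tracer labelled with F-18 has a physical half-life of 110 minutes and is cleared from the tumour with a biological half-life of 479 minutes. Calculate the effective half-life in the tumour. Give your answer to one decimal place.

1/t_eff = 1/t_phys + 1/t_biol = 1/110 + 1/479 = 0.011179 per minute.
t_eff = 110 × 479 / (110 + 479) ≈ 89.457 minutes.

89.5 minutes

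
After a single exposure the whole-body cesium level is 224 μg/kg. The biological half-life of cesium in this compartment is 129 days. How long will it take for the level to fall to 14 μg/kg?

14/224 = 1/16, so 4 half-lives have elapsed.
t = 4 × 129 = 516 days.

516 days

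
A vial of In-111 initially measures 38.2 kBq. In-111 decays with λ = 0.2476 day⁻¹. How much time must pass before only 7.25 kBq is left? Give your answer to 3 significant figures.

t½ = ln 2 / λ = 0.69315 / 0.2476 ≈ 2.7995 days.
Fraction remaining = 7.25/38.2 ≈ 0.18979.
n = log₂(38.2/7.25) = ln(5.269)/ln 2 ≈ 2.3975 half-lives.
t = n × t½ = 2.3975 × 2.7995 ≈ 6.7118 days.

6.71 days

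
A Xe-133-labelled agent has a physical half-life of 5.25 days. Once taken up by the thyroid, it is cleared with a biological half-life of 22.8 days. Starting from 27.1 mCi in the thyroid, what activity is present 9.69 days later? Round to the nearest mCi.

1/t_eff = 1/t_phys + 1/t_biol = 1/5.25 + 1/22.8 = 0.23434 per day.
t_eff = 5.25 × 22.8 / (5.25 + 22.8) ≈ 4.2674 days.
Remaining = 27.1 × (1/2)^(9.69/4.2674) = 27.1 × (1/2)^2.2707 ≈ 5.6159 mCi.

6 mCi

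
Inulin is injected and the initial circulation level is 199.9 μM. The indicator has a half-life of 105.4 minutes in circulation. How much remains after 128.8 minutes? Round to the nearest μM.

Number of half-lives: n = 128.8/105.4 ≈ 1.222.
Remaining = 199.9 × (1/2)^1.222 = 199.9 × 0.42868 ≈ 85.694 μM.

86 μM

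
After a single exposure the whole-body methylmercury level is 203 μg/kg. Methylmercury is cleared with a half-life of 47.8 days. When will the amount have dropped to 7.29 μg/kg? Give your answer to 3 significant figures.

229 days

Fraction remaining = 7.29/203 ≈ 0.035911.
n = log₂(203/7.29) = ln(27.846)/ln 2 ≈ 4.7994 half-lives.
t = n × t½ = 4.7994 × 47.8 ≈ 229.41 days.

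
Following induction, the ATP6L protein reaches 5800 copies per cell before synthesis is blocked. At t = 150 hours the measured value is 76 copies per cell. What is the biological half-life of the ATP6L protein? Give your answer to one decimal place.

A/A₀ = 76/5800 ≈ 0.013103.
n = log₂(76.316) ≈ 6.2539 half-lives elapsed in 150 hours.
t½ = 150/6.2539 ≈ 23.985 hours.

24.0 hours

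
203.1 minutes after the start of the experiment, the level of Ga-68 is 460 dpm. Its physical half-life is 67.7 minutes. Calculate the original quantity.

Number of half-lives elapsed: n = 203.1/67.7 ≈ 3.
A₀ = A × 2^n = 460 × 2^3 = 460 × 8 ≈ 3680 dpm.

3680 dpm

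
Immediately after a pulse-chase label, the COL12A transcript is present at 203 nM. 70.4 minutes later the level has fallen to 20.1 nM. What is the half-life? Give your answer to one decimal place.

A/A₀ = 20.1/203 ≈ 0.099015.
n = log₂(10.1) ≈ 3.3362 half-lives elapsed in 70.4 minutes.
t½ = 70.4/3.3362 ≈ 21.102 minutes.

21.1 minutes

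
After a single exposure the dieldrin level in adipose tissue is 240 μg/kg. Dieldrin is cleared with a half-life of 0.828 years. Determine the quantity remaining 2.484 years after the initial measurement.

Elapsed time is 3 half-lives (2.484/0.828).
Each half-life halves the amount: 240 × (1/2)^3 = 240/8 = 30 μg/kg.

30 μg/kg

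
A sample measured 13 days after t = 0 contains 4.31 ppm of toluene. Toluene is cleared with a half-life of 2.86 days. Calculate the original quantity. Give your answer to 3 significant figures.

Number of half-lives elapsed: n = 13/2.86 ≈ 4.5455.
A₀ = A × 2^n = 4.31 × 2^4.5455 = 4.31 × 23.352 ≈ 100.65 ppm.

101 ppm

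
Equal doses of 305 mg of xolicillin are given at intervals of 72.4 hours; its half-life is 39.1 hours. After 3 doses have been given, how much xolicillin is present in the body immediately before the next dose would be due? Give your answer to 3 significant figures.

The 3 doses were given 217.2, 144.8, 72.4 hours ago.
Total = 305·(1/2)^(217.2/39.1) + 305·(1/2)^(144.8/39.1) + 305·(1/2)^(72.4/39.1)
      = 6.4876 + 23.415 + 84.507 ≈ 114.41 mg.

114 mg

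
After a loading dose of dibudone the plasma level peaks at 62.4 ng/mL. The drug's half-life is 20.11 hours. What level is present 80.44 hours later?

3.9 ng/mL

Elapsed time is 4 half-lives (80.44/20.11).
Each half-life halves the amount: 62.4 × (1/2)^4 = 62.4/16 = 3.9 ng/mL.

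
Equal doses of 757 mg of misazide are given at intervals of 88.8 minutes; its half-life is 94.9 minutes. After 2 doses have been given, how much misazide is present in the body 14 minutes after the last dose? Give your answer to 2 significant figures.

1000 mg

The 2 doses were given 102.8, 14 minutes ago.
Total = 757·(1/2)^(102.8/94.9) + 757·(1/2)^(14/94.9)
      = 357.28 + 683.42 ≈ 1040.7 mg.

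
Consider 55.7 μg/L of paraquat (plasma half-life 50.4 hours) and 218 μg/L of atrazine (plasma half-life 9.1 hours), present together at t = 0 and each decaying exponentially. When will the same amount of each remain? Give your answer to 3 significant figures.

21.9 hours

Set 55.7·(1/2)^(t/50.4) = 218·(1/2)^(t/9.1).
Taking log₂: log₂(55.7/218) = t·(1/50.4 − 1/9.1).
log₂(0.2555) = -1.9686; 1/50.4 − 1/9.1 = -0.090049.
t = -1.9686 / -0.090049 ≈ 21.861 hours.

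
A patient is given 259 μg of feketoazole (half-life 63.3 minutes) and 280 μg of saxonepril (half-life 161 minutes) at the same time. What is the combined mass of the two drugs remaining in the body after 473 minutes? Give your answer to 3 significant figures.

feketoazole: 259 × (1/2)^(473/63.3) = 259 × (1/2)^7.4724 ≈ 1.4585 μg.
saxonepril: 280 × (1/2)^(473/161) = 280 × (1/2)^2.9379 ≈ 36.54 μg.
Total = 1.4585 + 36.54 ≈ 37.998 μg.

38.0 μg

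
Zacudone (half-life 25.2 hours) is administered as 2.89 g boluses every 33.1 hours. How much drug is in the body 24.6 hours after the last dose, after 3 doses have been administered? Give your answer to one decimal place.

The 3 doses were given 90.8, 57.7, 24.6 hours ago.
Total = 2.89·(1/2)^(90.8/25.2) + 2.89·(1/2)^(57.7/25.2) + 2.89·(1/2)^(24.6/25.2)
      = 0.23781 + 0.59106 + 1.469 ≈ 2.2979 g.

2.3 g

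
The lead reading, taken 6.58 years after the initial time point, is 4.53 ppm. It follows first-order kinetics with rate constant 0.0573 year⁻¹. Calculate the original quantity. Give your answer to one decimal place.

6.6 ppm

t½ = ln 2 / k = 0.69315 / 0.0573 ≈ 12.097 years.
Number of half-lives elapsed: n = 6.58/12.097 ≈ 0.54395.
A₀ = A × 2^n = 4.53 × 2^0.54395 = 4.53 × 1.458 ≈ 6.6045 ppm.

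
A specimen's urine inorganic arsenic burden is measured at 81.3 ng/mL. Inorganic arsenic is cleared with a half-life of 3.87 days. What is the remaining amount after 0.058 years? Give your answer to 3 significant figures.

1.83 ng/mL

Convert the elapsed time: 0.058 years = 21.17 days.
Number of half-lives: n = 21.17/3.87 ≈ 5.4703.
Remaining = 81.3 × (1/2)^5.4703 = 81.3 × 0.022557 ≈ 1.8339 ng/mL.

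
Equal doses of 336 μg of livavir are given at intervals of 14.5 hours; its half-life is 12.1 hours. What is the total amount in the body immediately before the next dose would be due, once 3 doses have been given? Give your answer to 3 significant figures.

238 μg

The 3 doses were given 43.5, 29, 14.5 hours ago.
Total = 336·(1/2)^(43.5/12.1) + 336·(1/2)^(29/12.1) + 336·(1/2)^(14.5/12.1)
      = 27.805 + 63.806 + 146.42 ≈ 238.03 μg.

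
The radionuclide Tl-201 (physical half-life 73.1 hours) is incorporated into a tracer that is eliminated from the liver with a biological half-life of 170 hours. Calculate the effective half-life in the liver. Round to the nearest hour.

51 hours

1/t_eff = 1/t_phys + 1/t_biol = 1/73.1 + 1/170 = 0.019562 per hour.
t_eff = 73.1 × 170 / (73.1 + 170) ≈ 51.119 hours.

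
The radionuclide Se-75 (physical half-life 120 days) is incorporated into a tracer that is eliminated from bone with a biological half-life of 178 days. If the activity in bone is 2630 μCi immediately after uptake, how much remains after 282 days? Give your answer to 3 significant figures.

172 μCi

1/t_eff = 1/t_phys + 1/t_biol = 1/120 + 1/178 = 0.013951 per day.
t_eff = 120 × 178 / (120 + 178) ≈ 71.678 days.
Remaining = 2630 × (1/2)^(282/71.678) = 2630 × (1/2)^3.9343 ≈ 172.04 μCi.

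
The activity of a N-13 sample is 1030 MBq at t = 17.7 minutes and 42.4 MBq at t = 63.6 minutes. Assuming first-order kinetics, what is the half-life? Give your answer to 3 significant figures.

9.97 minutes

Over Δt = 63.6 − 17.7 = 45.9 minutes, the level fell by a factor of 1030/42.4 ≈ 24.292.
n = log₂(24.292) ≈ 4.6024 half-lives, so t½ = 45.9/4.6024 ≈ 9.973 minutes.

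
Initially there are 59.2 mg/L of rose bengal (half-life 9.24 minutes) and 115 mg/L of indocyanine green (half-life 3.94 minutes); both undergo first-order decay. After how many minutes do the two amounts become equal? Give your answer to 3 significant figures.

6.58 minutes

Set 59.2·(1/2)^(t/9.24) = 115·(1/2)^(t/3.94).
Taking log₂: log₂(59.2/115) = t·(1/9.24 − 1/3.94).
log₂(0.51478) = -0.95796; 1/9.24 − 1/3.94 = -0.14558.
t = -0.95796 / -0.14558 ≈ 6.5802 minutes.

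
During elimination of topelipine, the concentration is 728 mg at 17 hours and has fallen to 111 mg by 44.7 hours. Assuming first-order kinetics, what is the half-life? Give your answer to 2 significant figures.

Over Δt = 44.7 − 17 = 27.7 hours, the level fell by a factor of 728/111 ≈ 6.5586.
n = log₂(6.5586) ≈ 2.7134 half-lives, so t½ = 27.7/2.7134 ≈ 10.209 hours.

10 hours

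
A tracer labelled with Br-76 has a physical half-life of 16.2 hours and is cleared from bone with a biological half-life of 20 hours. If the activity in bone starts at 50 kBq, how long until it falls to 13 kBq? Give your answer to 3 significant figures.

17.4 hours

1/t_eff = 1/t_phys + 1/t_biol = 1/16.2 + 1/20 = 0.11173 per hour.
t_eff = 16.2 × 20 / (16.2 + 20) ≈ 8.9503 hours.
n = log₂(50/13) ≈ 1.9434; t = 1.9434 × 8.9503 ≈ 17.394 hours.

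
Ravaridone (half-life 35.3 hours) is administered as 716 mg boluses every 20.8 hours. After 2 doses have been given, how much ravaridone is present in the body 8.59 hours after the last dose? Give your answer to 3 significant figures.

1010 mg

The 2 doses were given 29.39, 8.59 hours ago.
Total = 716·(1/2)^(29.39/35.3) + 716·(1/2)^(8.59/35.3)
      = 402.05 + 604.87 ≈ 1006.9 mg.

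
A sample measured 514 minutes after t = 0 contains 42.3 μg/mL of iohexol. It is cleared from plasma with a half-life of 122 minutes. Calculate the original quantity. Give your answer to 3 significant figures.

Number of half-lives elapsed: n = 514/122 ≈ 4.2131.
A₀ = A × 2^n = 42.3 × 2^4.2131 = 42.3 × 18.547 ≈ 784.54 μg/mL.

785 μg/mL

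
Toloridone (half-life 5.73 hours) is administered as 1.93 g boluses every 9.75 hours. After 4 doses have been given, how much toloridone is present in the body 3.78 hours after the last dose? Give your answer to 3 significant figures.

The 4 doses were given 33.03, 23.28, 13.53, 3.78 hours ago.
Total = 1.93·(1/2)^(33.03/5.73) + 1.93·(1/2)^(23.28/5.73) + 1.93·(1/2)^(13.53/5.73) + 1.93·(1/2)^(3.78/5.73)
      = 0.035506 + 0.11548 + 0.37562 + 1.2217 ≈ 1.7483 g.

1.75 g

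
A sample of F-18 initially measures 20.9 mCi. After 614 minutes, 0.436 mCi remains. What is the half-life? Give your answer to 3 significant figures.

A/A₀ = 0.436/20.9 ≈ 0.020861.
n = log₂(47.936) ≈ 5.583 half-lives elapsed in 614 minutes.
t½ = 614/5.583 ≈ 109.98 minutes.

110 minutes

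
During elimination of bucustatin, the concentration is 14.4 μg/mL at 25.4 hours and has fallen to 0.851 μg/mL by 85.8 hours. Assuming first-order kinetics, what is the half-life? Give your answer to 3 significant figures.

Over Δt = 85.8 − 25.4 = 60.4 hours, the level fell by a factor of 14.4/0.851 ≈ 16.921.
n = log₂(16.921) ≈ 4.0808 half-lives, so t½ = 60.4/4.0808 ≈ 14.801 hours.

14.8 hours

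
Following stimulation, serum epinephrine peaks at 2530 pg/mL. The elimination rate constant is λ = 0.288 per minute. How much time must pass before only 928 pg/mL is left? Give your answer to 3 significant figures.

t½ = ln 2 / λ = 0.69315 / 0.288 ≈ 2.4068 minutes.
Fraction remaining = 928/2530 ≈ 0.3668.
n = log₂(2530/928) = ln(2.7263)/ln 2 ≈ 1.4469 half-lives.
t = n × t½ = 1.4469 × 2.4068 ≈ 3.4824 minutes.

3.48 minutes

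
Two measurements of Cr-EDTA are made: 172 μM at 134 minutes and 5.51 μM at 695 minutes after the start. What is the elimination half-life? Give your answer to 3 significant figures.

Over Δt = 695 − 134 = 561 minutes, the level fell by a factor of 172/5.51 ≈ 31.216.
n = log₂(31.216) ≈ 4.9642 half-lives, so t½ = 561/4.9642 ≈ 113.01 minutes.

113 minutes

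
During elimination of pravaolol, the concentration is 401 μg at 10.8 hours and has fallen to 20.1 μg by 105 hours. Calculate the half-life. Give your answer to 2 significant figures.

22 hours

Over Δt = 105 − 10.8 = 94.2 hours, the level fell by a factor of 401/20.1 ≈ 19.95.
n = log₂(19.95) ≈ 4.3183 half-lives, so t½ = 94.2/4.3183 ≈ 21.814 hours.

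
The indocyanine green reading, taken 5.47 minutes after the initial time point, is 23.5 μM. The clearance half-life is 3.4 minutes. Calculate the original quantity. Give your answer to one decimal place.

Number of half-lives elapsed: n = 5.47/3.4 ≈ 1.6088.
A₀ = A × 2^n = 23.5 × 2^1.6088 = 23.5 × 3.05 ≈ 71.676 μM.

71.7 μM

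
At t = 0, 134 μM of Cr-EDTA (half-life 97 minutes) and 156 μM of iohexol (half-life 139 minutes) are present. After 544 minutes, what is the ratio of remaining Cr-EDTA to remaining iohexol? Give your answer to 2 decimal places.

Cr-EDTA: 134 × (1/2)^(544/97) = 134 × (1/2)^5.6082 ≈ 2.747 μM.
iohexol: 156 × (1/2)^(544/139) = 156 × (1/2)^3.9137 ≈ 10.351 μM.
Ratio ≈ 2.747 / 10.351 ≈ 0.26538.

0.27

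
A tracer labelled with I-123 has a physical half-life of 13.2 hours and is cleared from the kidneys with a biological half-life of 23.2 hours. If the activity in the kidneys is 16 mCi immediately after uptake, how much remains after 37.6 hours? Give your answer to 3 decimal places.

0.722 mCi

1/t_eff = 1/t_phys + 1/t_biol = 1/13.2 + 1/23.2 = 0.11886 per hour.
t_eff = 13.2 × 23.2 / (13.2 + 23.2) ≈ 8.4132 hours.
Remaining = 16 × (1/2)^(37.6/8.4132) = 16 × (1/2)^4.4692 ≈ 0.72238 mCi.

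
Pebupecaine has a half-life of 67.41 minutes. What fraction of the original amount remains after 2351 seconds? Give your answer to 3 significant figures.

2351 seconds = 39.1833 minutes.
n = 39.1833/67.41 ≈ 0.58127 half-lives.
Fraction remaining = (1/2)^0.58127 ≈ 0.66838.

0.668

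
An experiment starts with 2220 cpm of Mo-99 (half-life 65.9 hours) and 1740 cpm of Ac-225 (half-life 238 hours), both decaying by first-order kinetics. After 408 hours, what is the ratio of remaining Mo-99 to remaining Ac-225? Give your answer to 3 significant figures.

0.0573

Mo-99: 2220 × (1/2)^(408/65.9) = 2220 × (1/2)^6.1912 ≈ 30.382 cpm.
Ac-225: 1740 × (1/2)^(408/238) = 1740 × (1/2)^1.7143 ≈ 530.27 cpm.
Ratio ≈ 30.382 / 530.27 ≈ 0.057295.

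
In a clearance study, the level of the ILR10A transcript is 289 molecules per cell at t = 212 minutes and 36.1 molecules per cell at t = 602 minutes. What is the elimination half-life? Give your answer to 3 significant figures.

Over Δt = 602 − 212 = 390 minutes, the level fell by a factor of 289/36.1 ≈ 8.0055.
n = log₂(8.0055) ≈ 3.001 half-lives, so t½ = 390/3.001 ≈ 129.96 minutes.

130 minutes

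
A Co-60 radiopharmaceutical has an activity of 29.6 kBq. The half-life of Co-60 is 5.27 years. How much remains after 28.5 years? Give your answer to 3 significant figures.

0.697 kBq

Number of half-lives: n = 28.5/5.27 ≈ 5.408.
Remaining = 29.6 × (1/2)^5.408 = 29.6 × 0.023553 ≈ 0.69716 kBq.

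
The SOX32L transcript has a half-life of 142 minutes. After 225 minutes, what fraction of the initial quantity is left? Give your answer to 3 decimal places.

n = 225/142 ≈ 1.5845 half-lives.
Fraction remaining = (1/2)^1.5845 ≈ 0.33344.

0.333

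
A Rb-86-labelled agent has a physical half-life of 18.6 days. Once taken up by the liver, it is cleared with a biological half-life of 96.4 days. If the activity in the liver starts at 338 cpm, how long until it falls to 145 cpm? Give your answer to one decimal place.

19.0 days

1/t_eff = 1/t_phys + 1/t_biol = 1/18.6 + 1/96.4 = 0.064137 per day.
t_eff = 18.6 × 96.4 / (18.6 + 96.4) ≈ 15.592 days.
n = log₂(338/145) ≈ 1.221; t = 1.221 × 15.592 ≈ 19.037 days.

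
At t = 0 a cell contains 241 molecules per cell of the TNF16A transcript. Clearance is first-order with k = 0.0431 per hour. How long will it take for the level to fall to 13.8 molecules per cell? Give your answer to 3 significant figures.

66.4 hours

t½ = ln 2 / k = 0.69315 / 0.0431 ≈ 16.082 hours.
Fraction remaining = 13.8/241 ≈ 0.057261.
n = log₂(241/13.8) = ln(17.464)/ln 2 ≈ 4.1263 half-lives.
t = n × t½ = 4.1263 × 16.082 ≈ 66.36 hours.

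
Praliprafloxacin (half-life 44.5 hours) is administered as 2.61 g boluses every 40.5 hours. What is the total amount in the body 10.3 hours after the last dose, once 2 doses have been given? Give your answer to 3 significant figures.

3.41 g

The 2 doses were given 50.8, 10.3 hours ago.
Total = 2.61·(1/2)^(50.8/44.5) + 2.61·(1/2)^(10.3/44.5)
      = 1.183 + 2.2231 ≈ 3.4061 g.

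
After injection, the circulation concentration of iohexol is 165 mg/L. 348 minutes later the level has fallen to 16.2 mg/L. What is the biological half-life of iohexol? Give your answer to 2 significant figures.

A/A₀ = 16.2/165 ≈ 0.098182.
n = log₂(10.185) ≈ 3.3484 half-lives elapsed in 348 minutes.
t½ = 348/3.3484 ≈ 103.93 minutes.

100 minutes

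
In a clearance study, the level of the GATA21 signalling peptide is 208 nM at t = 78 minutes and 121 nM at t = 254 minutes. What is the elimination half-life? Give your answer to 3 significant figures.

Over Δt = 254 − 78 = 176 minutes, the level fell by a factor of 208/121 ≈ 1.719.
n = log₂(1.719) ≈ 0.78158 half-lives, so t½ = 176/0.78158 ≈ 225.19 minutes.

225 minutes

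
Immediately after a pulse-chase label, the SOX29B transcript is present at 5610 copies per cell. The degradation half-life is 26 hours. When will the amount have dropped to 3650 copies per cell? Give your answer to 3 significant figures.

16.1 hours

Fraction remaining = 3650/5610 ≈ 0.65062.
n = log₂(5610/3650) = ln(1.537)/ln 2 ≈ 0.6201 half-lives.
t = n × t½ = 0.6201 × 26 ≈ 16.123 hours.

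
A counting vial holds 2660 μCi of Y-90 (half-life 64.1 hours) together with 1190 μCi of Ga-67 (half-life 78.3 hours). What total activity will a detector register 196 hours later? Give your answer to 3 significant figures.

529 μCi

Y-90: 2660 × (1/2)^(196/64.1) = 2660 × (1/2)^3.0577 ≈ 319.46 μCi.
Ga-67: 1190 × (1/2)^(196/78.3) = 1190 × (1/2)^2.5032 ≈ 209.9 μCi.
Total = 319.46 + 209.9 ≈ 529.36 μCi.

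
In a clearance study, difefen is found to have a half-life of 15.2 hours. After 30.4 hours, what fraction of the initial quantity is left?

n = 30.4/15.2 ≈ 2 half-lives.
Fraction remaining = (1/2)^2 ≈ 0.25.

0.25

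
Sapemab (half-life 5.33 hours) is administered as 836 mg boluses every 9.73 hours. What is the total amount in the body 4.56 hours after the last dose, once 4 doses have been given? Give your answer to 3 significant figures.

640 mg

The 4 doses were given 33.75, 24.02, 14.29, 4.56 hours ago.
Total = 836·(1/2)^(33.75/5.33) + 836·(1/2)^(24.02/5.33) + 836·(1/2)^(14.29/5.33) + 836·(1/2)^(4.56/5.33)
      = 10.377 + 36.779 + 130.36 + 462.02 ≈ 639.53 mg.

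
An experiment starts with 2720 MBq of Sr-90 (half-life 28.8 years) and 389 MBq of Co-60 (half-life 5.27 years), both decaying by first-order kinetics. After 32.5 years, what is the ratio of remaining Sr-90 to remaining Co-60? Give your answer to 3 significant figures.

Sr-90: 2720 × (1/2)^(32.5/28.8) = 2720 × (1/2)^1.1285 ≈ 1244.1 MBq.
Co-60: 389 × (1/2)^(32.5/5.27) = 389 × (1/2)^6.167 ≈ 5.4138 MBq.
Ratio ≈ 1244.1 / 5.4138 ≈ 229.81.

230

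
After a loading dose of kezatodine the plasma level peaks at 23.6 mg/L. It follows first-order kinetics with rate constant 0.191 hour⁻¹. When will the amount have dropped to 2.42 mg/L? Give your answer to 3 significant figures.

11.9 hours

t½ = ln 2 / λ = 0.69315 / 0.191 ≈ 3.629 hours.
Fraction remaining = 2.42/23.6 ≈ 0.10254.
n = log₂(23.6/2.42) = ln(9.7521)/ln 2 ≈ 3.2857 half-lives.
t = n × t½ = 3.2857 × 3.629 ≈ 11.924 hours.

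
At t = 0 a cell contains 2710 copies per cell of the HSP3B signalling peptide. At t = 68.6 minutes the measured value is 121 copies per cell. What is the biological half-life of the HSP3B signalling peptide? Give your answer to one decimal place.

15.3 minutes

A/A₀ = 121/2710 ≈ 0.044649.
n = log₂(22.397) ≈ 4.4852 half-lives elapsed in 68.6 minutes.
t½ = 68.6/4.4852 ≈ 15.295 minutes.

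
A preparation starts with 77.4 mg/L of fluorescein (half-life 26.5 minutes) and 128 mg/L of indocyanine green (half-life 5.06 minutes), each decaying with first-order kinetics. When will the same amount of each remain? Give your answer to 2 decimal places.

4.54 minutes

Set 77.4·(1/2)^(t/26.5) = 128·(1/2)^(t/5.06).
Taking log₂: log₂(77.4/128) = t·(1/26.5 − 1/5.06).
log₂(0.60469) = -0.72574; 1/26.5 − 1/5.06 = -0.15989.
t = -0.72574 / -0.15989 ≈ 4.5389 minutes.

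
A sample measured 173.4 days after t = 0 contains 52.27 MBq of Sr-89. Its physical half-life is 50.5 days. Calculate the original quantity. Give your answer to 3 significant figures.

565 MBq

Number of half-lives elapsed: n = 173.4/50.5 ≈ 3.4337.
A₀ = A × 2^n = 52.27 × 2^3.4337 = 52.27 × 10.805 ≈ 564.79 MBq.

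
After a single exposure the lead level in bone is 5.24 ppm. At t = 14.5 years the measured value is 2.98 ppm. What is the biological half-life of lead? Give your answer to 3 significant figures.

17.8 years

A/A₀ = 2.98/5.24 ≈ 0.5687.
n = log₂(1.7584) ≈ 0.81425 half-lives elapsed in 14.5 years.
t½ = 14.5/0.81425 ≈ 17.808 years.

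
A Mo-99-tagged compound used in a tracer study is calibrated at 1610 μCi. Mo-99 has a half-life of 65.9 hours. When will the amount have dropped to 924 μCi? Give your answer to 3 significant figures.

Fraction remaining = 924/1610 ≈ 0.57391.
n = log₂(1610/924) = ln(1.7424)/ln 2 ≈ 0.8011 half-lives.
t = n × t½ = 0.8011 × 65.9 ≈ 52.792 hours.

52.8 hours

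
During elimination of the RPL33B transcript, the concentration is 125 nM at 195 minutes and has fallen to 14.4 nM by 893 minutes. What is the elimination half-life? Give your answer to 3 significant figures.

Over Δt = 893 − 195 = 698 minutes, the level fell by a factor of 125/14.4 ≈ 8.6806.
n = log₂(8.6806) ≈ 3.1178 half-lives, so t½ = 698/3.1178 ≈ 223.88 minutes.

224 minutes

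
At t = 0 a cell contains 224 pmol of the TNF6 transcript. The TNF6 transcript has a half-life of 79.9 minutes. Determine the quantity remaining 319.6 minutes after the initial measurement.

14 pmol

Elapsed time is 4 half-lives (319.6/79.9).
Each half-life halves the amount: 224 × (1/2)^4 = 224/16 = 14 pmol.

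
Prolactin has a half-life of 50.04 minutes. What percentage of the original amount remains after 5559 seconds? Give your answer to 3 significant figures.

5559 seconds = 92.65 minutes.
n = 92.65/50.04 ≈ 1.8515 half-lives.
Fraction remaining = (1/2)^1.8515 ≈ 0.2771, i.e. 27.71%.

27.7%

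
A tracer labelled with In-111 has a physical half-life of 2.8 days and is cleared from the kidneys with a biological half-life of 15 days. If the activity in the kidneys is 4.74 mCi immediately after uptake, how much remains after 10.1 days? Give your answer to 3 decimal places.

0.244 mCi

1/t_eff = 1/t_phys + 1/t_biol = 1/2.8 + 1/15 = 0.42381 per day.
t_eff = 2.8 × 15 / (2.8 + 15) ≈ 2.3596 days.
Remaining = 4.74 × (1/2)^(10.1/2.3596) = 4.74 × (1/2)^4.2805 ≈ 0.24391 mCi.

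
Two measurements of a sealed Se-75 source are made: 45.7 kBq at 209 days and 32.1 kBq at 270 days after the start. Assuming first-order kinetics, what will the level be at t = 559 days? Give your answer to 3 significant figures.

6.02 kBq

Over Δt = 270 − 209 = 61 days, the level fell by a factor of 45.7/32.1 ≈ 1.4237.
n = log₂(1.4237) ≈ 0.50962 half-lives, so t½ = 61/0.50962 ≈ 119.7 days.
From t = 270 to t = 559: 32.1 × (1/2)^((559−270)/119.7) ≈ 6.0213 kBq.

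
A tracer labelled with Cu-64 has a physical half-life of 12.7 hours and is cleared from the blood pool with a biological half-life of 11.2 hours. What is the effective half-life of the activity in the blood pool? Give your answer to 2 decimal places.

1/t_eff = 1/t_phys + 1/t_biol = 1/12.7 + 1/11.2 = 0.16803 per hour.
t_eff = 12.7 × 11.2 / (12.7 + 11.2) ≈ 5.9515 hours.

5.95 hours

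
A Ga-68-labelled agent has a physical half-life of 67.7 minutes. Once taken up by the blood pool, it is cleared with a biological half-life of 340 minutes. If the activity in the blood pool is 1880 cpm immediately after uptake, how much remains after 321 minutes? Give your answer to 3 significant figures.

1/t_eff = 1/t_phys + 1/t_biol = 1/67.7 + 1/340 = 0.017712 per minute.
t_eff = 67.7 × 340 / (67.7 + 340) ≈ 56.458 minutes.
Remaining = 1880 × (1/2)^(321/56.458) = 1880 × (1/2)^5.6856 ≈ 36.527 cpm.

36.5 cpm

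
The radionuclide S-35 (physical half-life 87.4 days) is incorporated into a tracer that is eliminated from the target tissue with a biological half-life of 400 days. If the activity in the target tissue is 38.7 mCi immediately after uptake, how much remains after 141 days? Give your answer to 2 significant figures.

1/t_eff = 1/t_phys + 1/t_biol = 1/87.4 + 1/400 = 0.013942 per day.
t_eff = 87.4 × 400 / (87.4 + 400) ≈ 71.728 days.
Remaining = 38.7 × (1/2)^(141/71.728) = 38.7 × (1/2)^1.9658 ≈ 9.9073 mCi.

9.9 mCi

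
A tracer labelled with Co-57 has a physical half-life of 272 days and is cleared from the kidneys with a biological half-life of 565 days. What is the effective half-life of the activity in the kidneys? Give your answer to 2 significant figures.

1/t_eff = 1/t_phys + 1/t_biol = 1/272 + 1/565 = 0.0054464 per day.
t_eff = 272 × 565 / (272 + 565) ≈ 183.61 days.

180 days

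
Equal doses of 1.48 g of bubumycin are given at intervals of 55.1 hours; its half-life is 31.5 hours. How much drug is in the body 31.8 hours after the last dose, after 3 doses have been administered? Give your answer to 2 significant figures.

1.0 g

The 3 doses were given 142, 86.9, 31.8 hours ago.
Total = 1.48·(1/2)^(142/31.5) + 1.48·(1/2)^(86.9/31.5) + 1.48·(1/2)^(31.8/31.5)
      = 0.065049 + 0.21868 + 0.73513 ≈ 1.0189 g.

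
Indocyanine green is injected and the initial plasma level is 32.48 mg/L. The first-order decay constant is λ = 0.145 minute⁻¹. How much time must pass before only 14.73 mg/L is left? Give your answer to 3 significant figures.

5.45 minutes

t½ = ln 2 / λ = 0.69315 / 0.145 ≈ 4.7803 minutes.
Fraction remaining = 14.73/32.48 ≈ 0.45351.
n = log₂(32.48/14.73) = ln(2.205)/ln 2 ≈ 1.1408 half-lives.
t = n × t½ = 1.1408 × 4.7803 ≈ 5.4534 minutes.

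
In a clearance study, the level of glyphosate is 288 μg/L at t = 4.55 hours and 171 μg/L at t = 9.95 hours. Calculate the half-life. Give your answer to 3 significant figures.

7.18 hours

Over Δt = 9.95 − 4.55 = 5.4 hours, the level fell by a factor of 288/171 ≈ 1.6842.
n = log₂(1.6842) ≈ 0.75207 half-lives, so t½ = 5.4/0.75207 ≈ 7.1802 hours.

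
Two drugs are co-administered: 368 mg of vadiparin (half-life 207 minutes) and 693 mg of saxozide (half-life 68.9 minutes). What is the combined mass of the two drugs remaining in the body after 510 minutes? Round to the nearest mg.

71 mg

vadiparin: 368 × (1/2)^(510/207) = 368 × (1/2)^2.4638 ≈ 66.708 mg.
saxozide: 693 × (1/2)^(510/68.9) = 693 × (1/2)^7.402 ≈ 4.0973 mg.
Total = 66.708 + 4.0973 ≈ 70.806 mg.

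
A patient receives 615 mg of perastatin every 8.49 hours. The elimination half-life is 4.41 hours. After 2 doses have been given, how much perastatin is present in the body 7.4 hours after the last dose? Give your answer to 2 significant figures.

240 mg

The 2 doses were given 15.89, 7.4 hours ago.
Total = 615·(1/2)^(15.89/4.41) + 615·(1/2)^(7.4/4.41)
      = 50.607 + 192.2 ≈ 242.8 mg.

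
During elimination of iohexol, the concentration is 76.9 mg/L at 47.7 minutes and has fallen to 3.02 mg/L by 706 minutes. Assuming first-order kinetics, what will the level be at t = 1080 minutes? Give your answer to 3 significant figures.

Over Δt = 706 − 47.7 = 658.3 minutes, the level fell by a factor of 76.9/3.02 ≈ 25.464.
n = log₂(25.464) ≈ 4.6704 half-lives, so t½ = 658.3/4.6704 ≈ 140.95 minutes.
From t = 706 to t = 1080: 3.02 × (1/2)^((1080−706)/140.95) ≈ 0.48002 mg/L.

0.480 mg/L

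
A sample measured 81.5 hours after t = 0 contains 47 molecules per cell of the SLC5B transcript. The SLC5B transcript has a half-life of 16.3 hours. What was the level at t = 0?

Number of half-lives elapsed: n = 81.5/16.3 ≈ 5.
A₀ = A × 2^n = 47 × 2^5 = 47 × 32 ≈ 1504 molecules per cell.

1504 molecules per cell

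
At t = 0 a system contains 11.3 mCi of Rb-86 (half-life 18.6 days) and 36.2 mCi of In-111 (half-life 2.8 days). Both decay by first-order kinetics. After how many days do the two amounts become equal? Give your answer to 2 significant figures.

Set 11.3·(1/2)^(t/18.6) = 36.2·(1/2)^(t/2.8).
Taking log₂: log₂(11.3/36.2) = t·(1/18.6 − 1/2.8).
log₂(0.31215) = -1.6797; 1/18.6 − 1/2.8 = -0.30338.
t = -1.6797 / -0.30338 ≈ 5.5365 days.

5.5 days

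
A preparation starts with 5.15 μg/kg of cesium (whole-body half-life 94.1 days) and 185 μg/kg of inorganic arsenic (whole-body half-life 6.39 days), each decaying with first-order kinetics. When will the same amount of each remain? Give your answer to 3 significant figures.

35.4 days

Set 5.15·(1/2)^(t/94.1) = 185·(1/2)^(t/6.39).
Taking log₂: log₂(5.15/185) = t·(1/94.1 − 1/6.39).
log₂(0.027838) = -5.1668; 1/94.1 − 1/6.39 = -0.14587.
t = -5.1668 / -0.14587 ≈ 35.421 days.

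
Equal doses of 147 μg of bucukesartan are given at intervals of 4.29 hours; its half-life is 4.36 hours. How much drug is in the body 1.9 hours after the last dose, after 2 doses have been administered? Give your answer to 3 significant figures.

164 μg

The 2 doses were given 6.19, 1.9 hours ago.
Total = 147·(1/2)^(6.19/4.36) + 147·(1/2)^(1.9/4.36)
      = 54.946 + 108.68 ≈ 163.62 μg.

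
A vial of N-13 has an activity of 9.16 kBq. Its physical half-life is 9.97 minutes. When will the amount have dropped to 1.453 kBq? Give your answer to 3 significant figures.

Fraction remaining = 1.453/9.16 ≈ 0.15862.
n = log₂(9.16/1.453) = ln(6.3042)/ln 2 ≈ 2.6563 half-lives.
t = n × t½ = 2.6563 × 9.97 ≈ 26.483 minutes.

26.5 minutes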